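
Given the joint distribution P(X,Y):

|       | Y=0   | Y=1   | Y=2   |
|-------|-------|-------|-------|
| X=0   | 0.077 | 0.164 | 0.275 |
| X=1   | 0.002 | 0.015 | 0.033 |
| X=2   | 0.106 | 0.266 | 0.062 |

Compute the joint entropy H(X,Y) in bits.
2.5961 bits

H(X,Y) = -Σ_{x,y} P(x,y) log₂ P(x,y). Per-cell terms -P(x,y)·log₂P(x,y):
  X=0: 0.2848, 0.4278, 0.5122
  X=1: 0.0179, 0.0909, 0.1624
  X=2: 0.3432, 0.5082, 0.2487
Sum of the 9 terms: H(X,Y) = 2.5961 bits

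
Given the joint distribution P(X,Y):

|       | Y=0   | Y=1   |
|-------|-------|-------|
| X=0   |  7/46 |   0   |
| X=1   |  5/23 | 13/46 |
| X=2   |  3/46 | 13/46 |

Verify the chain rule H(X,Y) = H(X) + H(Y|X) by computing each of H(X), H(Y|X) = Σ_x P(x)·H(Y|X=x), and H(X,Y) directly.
H(X) = 1.4433 bits, H(Y|X) = 0.7360 bits, H(X,Y) = 2.1793 bits

Marginal of X (row sums):
  P(X=0) = 7/46 + 0 = 7/46
  P(X=1) = 5/23 + 13/46 = 1/2
  P(X=2) = 3/46 + 13/46 = 8/23
H(X) = -[(7/46)·log₂(7/46) + (1/2)·log₂(1/2) + (8/23)·log₂(8/23)]
  = 0.41334 + 0.50000 + 0.52993 = 1.4433 bits

H(Y|X) = Σ_x P(x)·H(Y|X=x):
  X=0: P(X=0) = 7/46, P(Y|X=0) = (1, 0) → H(Y|X=0) = 0.00000
  X=1: P(X=1) = 1/2, P(Y|X=1) = (10/23, 13/23) → H(Y|X=1) = 0.98769
  X=2: P(X=2) = 8/23, P(Y|X=2) = (3/16, 13/16) → H(Y|X=2) = 0.69621
H(Y|X) = (7/46)·0.00000 + (1/2)·0.98769 + (8/23)·0.69621 = 0.7360 bits

H(X,Y) = -Σ_{x,y} P(x,y) log₂ P(x,y). Per-cell terms -P(x,y)·log₂P(x,y):
  X=0: 0.41334, 0.00000
  X=1: 0.47862, 0.51523
  X=2: 0.25687, 0.51523
  (cells with P = 0 contribute 0)
Sum of the 6 terms: H(X,Y) = 2.1793 bits

Chain rule check:
  H(X) + H(Y|X) = 1.4433 + 0.7360 = 2.1793 bits
  H(X,Y) = 2.1793 bits
✓ Chain rule verified.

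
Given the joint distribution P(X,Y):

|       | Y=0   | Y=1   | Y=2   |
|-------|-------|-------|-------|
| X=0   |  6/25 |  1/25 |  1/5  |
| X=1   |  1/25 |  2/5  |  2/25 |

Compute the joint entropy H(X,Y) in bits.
2.1503 bits

H(X,Y) = -Σ_{x,y} P(x,y) log₂ P(x,y). Per-cell terms -P(x,y)·log₂P(x,y):
  X=0: 0.49413, 0.18575, 0.46439
  X=1: 0.18575, 0.52877, 0.29151
Sum of the 6 terms: H(X,Y) = 2.1503 bits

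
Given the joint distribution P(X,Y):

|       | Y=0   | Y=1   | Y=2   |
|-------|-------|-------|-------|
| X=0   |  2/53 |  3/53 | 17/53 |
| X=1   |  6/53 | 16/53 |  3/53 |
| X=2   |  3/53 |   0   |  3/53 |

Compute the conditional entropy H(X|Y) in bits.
0.9960 bits

H(X|Y) = H(X,Y) - H(Y)

H(X,Y) = -Σ_{x,y} P(x,y) log₂ P(x,y). Per-cell terms -P(x,y)·log₂P(x,y):
  X=0: 0.178412, 0.234507, 0.526185
  X=1: 0.355807, 0.521636, 0.234507
  X=2: 0.234507, 0.000000, 0.234507
  (cells with P = 0 contribute 0)
Sum of the 9 terms: H(X,Y) = 2.52007 bits

Marginal of Y (column sums):
  P(Y=0) = 2/53 + 6/53 + 3/53 = 11/53
  P(Y=1) = 3/53 + 16/53 + 0 = 19/53
  P(Y=2) = 17/53 + 3/53 + 3/53 = 23/53
H(Y) = -[(11/53)·log₂(11/53) + (19/53)·log₂(19/53) + (23/53)·log₂(23/53)]
  = 0.470818 + 0.530564 + 0.522646 = 1.52403 bits

H(X|Y) = H(X,Y) - H(Y) = 2.52007 - 1.52403 = 0.9960 bits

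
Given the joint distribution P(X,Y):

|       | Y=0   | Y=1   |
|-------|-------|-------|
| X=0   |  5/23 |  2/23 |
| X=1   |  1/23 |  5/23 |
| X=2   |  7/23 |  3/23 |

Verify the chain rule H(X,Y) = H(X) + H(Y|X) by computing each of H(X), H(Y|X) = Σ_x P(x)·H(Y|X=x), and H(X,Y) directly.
H(X) = 1.5505 bits, H(Y|X) = 0.8154 bits, H(X,Y) = 2.3659 bits

Marginal of X (row sums):
  P(X=0) = 5/23 + 2/23 = 7/23
  P(X=1) = 1/23 + 5/23 = 6/23
  P(X=2) = 7/23 + 3/23 = 10/23
H(X) = -[(7/23)·log₂(7/23) + (6/23)·log₂(6/23) + (10/23)·log₂(10/23)]
  = 0.52232 + 0.50572 + 0.52245 = 1.5505 bits

H(Y|X) = Σ_x P(x)·H(Y|X=x):
  X=0: P(X=0) = 7/23, P(Y|X=0) = (5/7, 2/7) → H(Y|X=0) = 0.86312
  X=1: P(X=1) = 6/23, P(Y|X=1) = (1/6, 5/6) → H(Y|X=1) = 0.65002
  X=2: P(X=2) = 10/23, P(Y|X=2) = (7/10, 3/10) → H(Y|X=2) = 0.88129
H(Y|X) = (7/23)·0.86312 + (6/23)·0.65002 + (10/23)·0.88129 = 0.8154 bits

H(X,Y) = -Σ_{x,y} P(x,y) log₂ P(x,y). Per-cell terms -P(x,y)·log₂P(x,y):
  X=0: 0.47862, 0.30640
  X=1: 0.19668, 0.47862
  X=2: 0.52232, 0.38330
Sum of the 6 terms: H(X,Y) = 2.3659 bits

Chain rule check:
  H(X) + H(Y|X) = 1.5505 + 0.8154 = 2.3659 bits
  H(X,Y) = 2.3659 bits
✓ Chain rule verified.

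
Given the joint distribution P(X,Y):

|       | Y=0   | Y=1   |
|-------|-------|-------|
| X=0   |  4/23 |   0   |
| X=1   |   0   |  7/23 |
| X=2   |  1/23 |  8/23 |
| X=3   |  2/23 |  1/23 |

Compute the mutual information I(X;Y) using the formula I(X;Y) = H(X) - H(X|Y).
0.5698 bits

I(X;Y) = H(X) - H(X|Y)

Marginal of X (row sums):
  P(X=0) = 4/23 + 0 = 4/23
  P(X=1) = 0 + 7/23 = 7/23
  P(X=2) = 1/23 + 8/23 = 9/23
  P(X=3) = 2/23 + 1/23 = 3/23
H(X) = -[(4/23)·log₂(4/23) + (7/23)·log₂(7/23) + (9/23)·log₂(9/23) + (3/23)·log₂(3/23)]
  = 0.43888 + 0.52232 + 0.52968 + 0.38330 = 1.87418 bits

Marginal of Y (column sums):
  P(Y=0) = 4/23 + 0 + 1/23 + 2/23 = 7/23
  P(Y=1) = 0 + 7/23 + 8/23 + 1/23 = 16/23
H(X|Y) = Σ_y P(y)·H(X|Y=y):
  Y=0: P(Y=0) = 7/23, P(X|Y=0) = (4/7, 0, 1/7, 2/7) → H(X|Y=0) = 1.37878
  Y=1: P(Y=1) = 16/23, P(X|Y=1) = (0, 7/16, 1/2, 1/16) → H(X|Y=1) = 1.27178
H(X|Y) = (7/23)·1.37878 + (16/23)·1.27178 = 1.30435 bits

I(X;Y) = H(X) - H(X|Y) = 1.87418 - 1.30435 = 0.5698 bits

Cross-check via I(X;Y) = H(X) + H(Y) - H(X,Y): computing H(Y) from the column sums and H(X,Y) from the 8 cells in the same way gives H(Y) = 0.88654 bits and H(X,Y) = 2.19089 bits, so
I(X;Y) = 1.87418 + 0.88654 - 2.19089 = 0.5698 bits ✓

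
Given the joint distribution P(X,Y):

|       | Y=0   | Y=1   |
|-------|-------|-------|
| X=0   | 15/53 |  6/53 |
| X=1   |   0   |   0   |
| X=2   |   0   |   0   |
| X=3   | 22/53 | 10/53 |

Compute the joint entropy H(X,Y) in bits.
1.8517 bits

H(X,Y) = -Σ_{x,y} P(x,y) log₂ P(x,y). Per-cell terms -P(x,y)·log₂P(x,y):
  X=0: 0.5154, 0.3558
  X=1: 0.0000, 0.0000
  X=2: 0.0000, 0.0000
  X=3: 0.5265, 0.4540
  (cells with P = 0 contribute 0)
Sum of the 8 terms: H(X,Y) = 1.8517 bits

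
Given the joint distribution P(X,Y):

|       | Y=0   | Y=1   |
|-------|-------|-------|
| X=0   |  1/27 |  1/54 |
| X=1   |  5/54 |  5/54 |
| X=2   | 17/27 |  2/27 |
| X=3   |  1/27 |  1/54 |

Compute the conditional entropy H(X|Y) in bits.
1.1702 bits

H(X|Y) = H(X,Y) - H(Y)

H(X,Y) = -Σ_{x,y} P(x,y) log₂ P(x,y). Per-cell terms -P(x,y)·log₂P(x,y):
  X=0: 0.1761, 0.1066
  X=1: 0.3179, 0.3179
  X=2: 0.4202, 0.2781
  X=3: 0.1761, 0.1066
Sum of the 8 terms: H(X,Y) = 1.8995 bits

Marginal of Y (column sums):
  P(Y=0) = 1/27 + 5/54 + 17/27 + 1/27 = 43/54
  P(Y=1) = 1/54 + 5/54 + 2/27 + 1/54 = 11/54
H(Y) = -[(43/54)·log₂(43/54) + (11/54)·log₂(11/54)]
  = 0.2617 + 0.4676 = 0.7293 bits

H(X|Y) = H(X,Y) - H(Y) = 1.8995 - 0.7293 = 1.1702 bits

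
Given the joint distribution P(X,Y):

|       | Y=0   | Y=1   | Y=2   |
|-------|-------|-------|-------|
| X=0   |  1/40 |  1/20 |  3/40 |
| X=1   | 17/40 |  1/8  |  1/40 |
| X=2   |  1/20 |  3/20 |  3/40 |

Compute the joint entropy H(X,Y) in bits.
2.5690 bits

H(X,Y) = -Σ_{x,y} P(x,y) log₂ P(x,y). Per-cell terms -P(x,y)·log₂P(x,y):
  X=0: 0.13305, 0.21610, 0.28027
  X=1: 0.52465, 0.37500, 0.13305
  X=2: 0.21610, 0.41054, 0.28027
Sum of the 9 terms: H(X,Y) = 2.5690 bits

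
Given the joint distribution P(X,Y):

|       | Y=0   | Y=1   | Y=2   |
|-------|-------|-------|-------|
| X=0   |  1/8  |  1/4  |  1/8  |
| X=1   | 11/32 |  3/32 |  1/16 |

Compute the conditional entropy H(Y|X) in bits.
1.3497 bits

H(Y|X) = H(X,Y) - H(X)

H(X,Y) = -Σ_{x,y} P(x,y) log₂ P(x,y). Per-cell terms -P(x,y)·log₂P(x,y):
  X=0: 0.37500, 0.50000, 0.37500
  X=1: 0.52957, 0.32016, 0.25000
Sum of the 6 terms: H(X,Y) = 2.3497 bits

Marginal of X (row sums):
  P(X=0) = 1/8 + 1/4 + 1/8 = 1/2
  P(X=1) = 11/32 + 3/32 + 1/16 = 1/2
H(X) = -[(1/2)·log₂(1/2) + (1/2)·log₂(1/2)]
  = 0.50000 + 0.50000 = 1.0000 bits

H(Y|X) = H(X,Y) - H(X) = 2.3497 - 1.0000 = 1.3497 bits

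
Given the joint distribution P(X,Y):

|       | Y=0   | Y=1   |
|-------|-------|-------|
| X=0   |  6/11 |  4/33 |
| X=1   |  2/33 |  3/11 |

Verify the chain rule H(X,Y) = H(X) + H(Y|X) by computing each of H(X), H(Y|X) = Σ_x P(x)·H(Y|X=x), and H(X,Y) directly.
H(X) = 0.9183 bits, H(Y|X) = 0.6840 bits, H(X,Y) = 1.6023 bits

Marginal of X (row sums):
  P(X=0) = 6/11 + 4/33 = 2/3
  P(X=1) = 2/33 + 3/11 = 1/3
H(X) = -[(2/3)·log₂(2/3) + (1/3)·log₂(1/3)]
  = 0.3900 + 0.5283 = 0.9183 bits

H(Y|X) = Σ_x P(x)·H(Y|X=x):
  X=0: P(X=0) = 2/3, P(Y|X=0) = (9/11, 2/11) → H(Y|X=0) = 0.6840
  X=1: P(X=1) = 1/3, P(Y|X=1) = (2/11, 9/11) → H(Y|X=1) = 0.6840
H(Y|X) = (2/3)·0.6840 + (1/3)·0.6840 = 0.6840 bits

H(X,Y) = -Σ_{x,y} P(x,y) log₂ P(x,y). Per-cell terms -P(x,y)·log₂P(x,y):
  X=0: 0.4770, 0.3690
  X=1: 0.2451, 0.5112
Sum of the 4 terms: H(X,Y) = 1.6023 bits

Chain rule check:
  H(X) + H(Y|X) = 0.9183 + 0.6840 = 1.6023 bits
  H(X,Y) = 1.6023 bits
✓ Chain rule verified.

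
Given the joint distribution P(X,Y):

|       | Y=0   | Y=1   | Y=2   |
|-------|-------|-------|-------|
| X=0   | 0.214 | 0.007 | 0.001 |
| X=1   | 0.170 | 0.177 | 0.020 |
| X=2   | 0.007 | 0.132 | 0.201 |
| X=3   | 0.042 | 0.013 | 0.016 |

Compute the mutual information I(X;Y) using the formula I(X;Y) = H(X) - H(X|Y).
0.5606 bits

I(X;Y) = H(X) - H(X|Y)

Marginal of X (row sums):
  P(X=0) = 0.214 + 0.007 + 0.001 = 0.222
  P(X=1) = 0.170 + 0.177 + 0.020 = 0.367
  P(X=2) = 0.007 + 0.132 + 0.201 = 0.340
  P(X=3) = 0.042 + 0.013 + 0.016 = 0.071
H(X) = -[0.222·log₂(0.222) + 0.367·log₂(0.367) + 0.340·log₂(0.340) + 0.071·log₂(0.071)]
  = 0.48204 + 0.53074 + 0.52917 + 0.27094 = 1.8129 bits

Marginal of Y (column sums):
  P(Y=0) = 0.214 + 0.170 + 0.007 + 0.042 = 0.433
  P(Y=1) = 0.007 + 0.177 + 0.132 + 0.013 = 0.329
  P(Y=2) = 0.001 + 0.020 + 0.201 + 0.016 = 0.238
H(X|Y) = Σ_y P(y)·H(X|Y=y):
  Y=0: P(Y=0) = 0.433, P(X|Y=0) = (214/433, 170/433, 7/433, 42/433) → H(X|Y=0) = 1.45476
  Y=1: P(Y=1) = 0.329, P(X|Y=1) = (1/47, 177/329, 132/329, 13/329) → H(X|Y=1) = 1.31215
  Y=2: P(Y=2) = 0.238, P(X|Y=2) = (1/238, 10/119, 201/238, 8/119) → H(X|Y=2) = 0.80112
H(X|Y) = 0.433·1.45476 + 0.329·1.31215 + 0.238·0.80112 = 1.2523 bits

I(X;Y) = H(X) - H(X|Y) = 1.8129 - 1.2523 = 0.5606 bits

Cross-check via I(X;Y) = H(X) + H(Y) - H(X,Y): computing H(Y) from the column sums and H(X,Y) from the 12 cells in the same way gives H(Y) = 1.5434 bits and H(X,Y) = 2.7957 bits, so
I(X;Y) = 1.8129 + 1.5434 - 2.7957 = 0.5606 bits ✓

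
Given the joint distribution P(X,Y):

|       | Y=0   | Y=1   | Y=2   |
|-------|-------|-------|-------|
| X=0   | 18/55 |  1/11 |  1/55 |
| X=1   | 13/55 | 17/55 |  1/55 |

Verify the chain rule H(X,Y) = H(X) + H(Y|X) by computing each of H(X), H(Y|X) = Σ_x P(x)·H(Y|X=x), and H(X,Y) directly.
H(X) = 0.9883 bits, H(Y|X) = 1.0792 bits, H(X,Y) = 2.0675 bits

Marginal of X (row sums):
  P(X=0) = 18/55 + 1/11 + 1/55 = 24/55
  P(X=1) = 13/55 + 17/55 + 1/55 = 31/55
H(X) = -[(24/55)·log₂(24/55) + (31/55)·log₂(31/55)]
  = 0.52206 + 0.46622 = 0.9883 bits

H(Y|X) = Σ_x P(x)·H(Y|X=x):
  X=0: P(X=0) = 24/55, P(Y|X=0) = (3/4, 5/24, 1/24) → H(Y|X=0) = 0.97378
  X=1: P(X=1) = 31/55, P(Y|X=1) = (13/31, 17/31, 1/31) → H(Y|X=1) = 1.16089
H(Y|X) = (24/55)·0.97378 + (31/55)·1.16089 = 1.0792 bits

H(X,Y) = -Σ_{x,y} P(x,y) log₂ P(x,y). Per-cell terms -P(x,y)·log₂P(x,y):
  X=0: 0.52738, 0.31449, 0.10512
  X=1: 0.49185, 0.52357, 0.10512
Sum of the 6 terms: H(X,Y) = 2.0675 bits

Chain rule check:
  H(X) + H(Y|X) = 0.9883 + 1.0792 = 2.0675 bits
  H(X,Y) = 2.0675 bits
✓ Chain rule verified.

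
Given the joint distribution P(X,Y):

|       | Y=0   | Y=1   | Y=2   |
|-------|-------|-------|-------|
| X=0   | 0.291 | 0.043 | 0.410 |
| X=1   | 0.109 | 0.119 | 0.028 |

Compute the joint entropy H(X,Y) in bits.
2.0992 bits

H(X,Y) = -Σ_{x,y} P(x,y) log₂ P(x,y). Per-cell terms -P(x,y)·log₂P(x,y):
  X=0: 0.518245, 0.195199, 0.527385
  X=1: 0.348538, 0.365445, 0.144436
Sum of the 6 terms: H(X,Y) = 2.0992 bits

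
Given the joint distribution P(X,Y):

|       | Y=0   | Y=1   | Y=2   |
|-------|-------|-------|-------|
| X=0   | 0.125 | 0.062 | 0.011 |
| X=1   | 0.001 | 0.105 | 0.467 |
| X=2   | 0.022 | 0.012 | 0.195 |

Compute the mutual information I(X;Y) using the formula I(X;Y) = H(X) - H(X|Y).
0.4294 bits

I(X;Y) = H(X) - H(X|Y)

Marginal of X (row sums):
  P(X=0) = 0.125 + 0.062 + 0.011 = 0.198
  P(X=1) = 0.001 + 0.105 + 0.467 = 0.573
  P(X=2) = 0.022 + 0.012 + 0.195 = 0.229
H(X) = -[0.198·log₂(0.198) + 0.573·log₂(0.573) + 0.229·log₂(0.229)]
  = 0.46261 + 0.46034 + 0.48699 = 1.40994 bits

Marginal of Y (column sums):
  P(Y=0) = 0.125 + 0.001 + 0.022 = 0.148
  P(Y=1) = 0.062 + 0.105 + 0.012 = 0.179
  P(Y=2) = 0.011 + 0.467 + 0.195 = 0.673
H(X|Y) = Σ_y P(y)·H(X|Y=y):
  Y=0: P(Y=0) = 0.148, P(X|Y=0) = (125/148, 1/148, 11/74) → H(X|Y=0) = 0.66330
  Y=1: P(Y=1) = 0.179, P(X|Y=1) = (62/179, 105/179, 12/179) → H(X|Y=1) = 1.24261
  Y=2: P(Y=2) = 0.673, P(X|Y=2) = (11/673, 467/673, 195/673) → H(X|Y=2) = 0.98064
H(X|Y) = 0.148·0.66330 + 0.179·1.24261 + 0.673·0.98064 = 0.98057 bits

I(X;Y) = H(X) - H(X|Y) = 1.40994 - 0.98057 = 0.4294 bits

Cross-check via I(X;Y) = H(X) + H(Y) - H(X,Y): computing H(Y) from the column sums and H(X,Y) from the 9 cells in the same way gives H(Y) = 1.23671 bits and H(X,Y) = 2.21728 bits, so
I(X;Y) = 1.40994 + 1.23671 - 2.21728 = 0.4294 bits ✓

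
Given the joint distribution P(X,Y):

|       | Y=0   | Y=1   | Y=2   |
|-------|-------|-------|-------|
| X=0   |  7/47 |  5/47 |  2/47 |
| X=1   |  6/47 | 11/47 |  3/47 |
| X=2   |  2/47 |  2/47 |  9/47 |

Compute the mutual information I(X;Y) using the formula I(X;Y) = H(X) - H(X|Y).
0.2205 bits

I(X;Y) = H(X) - H(X|Y)

Marginal of X (row sums):
  P(X=0) = 7/47 + 5/47 + 2/47 = 14/47
  P(X=1) = 6/47 + 11/47 + 3/47 = 20/47
  P(X=2) = 2/47 + 2/47 + 9/47 = 13/47
H(X) = -[(14/47)·log₂(14/47) + (20/47)·log₂(20/47) + (13/47)·log₂(13/47)]
  = 0.52045 + 0.52454 + 0.51285 = 1.55784 bits

Marginal of Y (column sums):
  P(Y=0) = 7/47 + 6/47 + 2/47 = 15/47
  P(Y=1) = 5/47 + 11/47 + 2/47 = 18/47
  P(Y=2) = 2/47 + 3/47 + 9/47 = 14/47
H(X|Y) = Σ_y P(y)·H(X|Y=y):
  Y=0: P(Y=0) = 15/47, P(X|Y=0) = (7/15, 2/5, 2/15) → H(X|Y=0) = 1.42947
  Y=1: P(Y=1) = 18/47, P(X|Y=1) = (5/18, 11/18, 1/9) → H(X|Y=1) = 1.29974
  Y=2: P(Y=2) = 14/47, P(X|Y=2) = (1/7, 3/14, 9/14) → H(X|Y=2) = 1.28705
H(X|Y) = (15/47)·1.42947 + (18/47)·1.29974 + (14/47)·1.28705 = 1.33736 bits

I(X;Y) = H(X) - H(X|Y) = 1.55784 - 1.33736 = 0.2205 bits

Cross-check via I(X;Y) = H(X) + H(Y) - H(X,Y): computing H(Y) from the column sums and H(X,Y) from the 9 cells in the same way gives H(Y) = 1.57661 bits and H(X,Y) = 2.91397 bits, so
I(X;Y) = 1.55784 + 1.57661 - 2.91397 = 0.2205 bits ✓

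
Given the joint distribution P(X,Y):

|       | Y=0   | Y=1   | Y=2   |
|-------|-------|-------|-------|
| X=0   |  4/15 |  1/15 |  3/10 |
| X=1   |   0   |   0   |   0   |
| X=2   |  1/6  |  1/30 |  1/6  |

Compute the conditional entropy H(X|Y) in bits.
0.9472 bits

H(X|Y) = H(X,Y) - H(Y)

H(X,Y) = -Σ_{x,y} P(x,y) log₂ P(x,y). Per-cell terms -P(x,y)·log₂P(x,y):
  X=0: 0.5085, 0.2605, 0.5211
  X=1: 0.0000, 0.0000, 0.0000
  X=2: 0.4308, 0.1636, 0.4308
  (cells with P = 0 contribute 0)
Sum of the 9 terms: H(X,Y) = 2.3153 bits

Marginal of Y (column sums):
  P(Y=0) = 4/15 + 0 + 1/6 = 13/30
  P(Y=1) = 1/15 + 0 + 1/30 = 1/10
  P(Y=2) = 3/10 + 0 + 1/6 = 7/15
H(Y) = -[(13/30)·log₂(13/30) + (1/10)·log₂(1/10) + (7/15)·log₂(7/15)]
  = 0.5228 + 0.3322 + 0.5131 = 1.3681 bits

H(X|Y) = H(X,Y) - H(Y) = 2.3153 - 1.3681 = 0.9472 bits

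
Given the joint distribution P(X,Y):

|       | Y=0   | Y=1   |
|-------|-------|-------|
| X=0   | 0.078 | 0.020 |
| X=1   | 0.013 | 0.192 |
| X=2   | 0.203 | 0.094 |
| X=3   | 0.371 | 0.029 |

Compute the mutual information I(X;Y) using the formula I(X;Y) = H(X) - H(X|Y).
0.3610 bits

I(X;Y) = H(X) - H(X|Y)

Marginal of X (row sums):
  P(X=0) = 0.078 + 0.020 = 0.098
  P(X=1) = 0.013 + 0.192 = 0.205
  P(X=2) = 0.203 + 0.094 = 0.297
  P(X=3) = 0.371 + 0.029 = 0.400
H(X) = -[0.098·log₂(0.098) + 0.205·log₂(0.205) + 0.297·log₂(0.297) + 0.400·log₂(0.400)]
  = 0.328405 + 0.468692 + 0.520185 + 0.528771 = 1.84605 bits

Marginal of Y (column sums):
  P(Y=0) = 0.078 + 0.013 + 0.203 + 0.371 = 0.665
  P(Y=1) = 0.020 + 0.192 + 0.094 + 0.029 = 0.335
H(X|Y) = Σ_y P(y)·H(X|Y=y):
  Y=0: P(Y=0) = 0.665, P(X|Y=0) = (78/665, 13/665, 29/95, 53/95) → H(X|Y=0) = 1.465906
  Y=1: P(Y=1) = 0.335, P(X|Y=1) = (4/67, 192/335, 94/335, 29/335) → H(X|Y=1) = 1.523050
H(X|Y) = 0.665·1.465906 + 0.335·1.523050 = 1.48505 bits

I(X;Y) = H(X) - H(X|Y) = 1.84605 - 1.48505 = 0.3610 bits

Cross-check via I(X;Y) = H(X) + H(Y) - H(X,Y): computing H(Y) from the column sums and H(X,Y) from the 8 cells in the same way gives H(Y) = 0.91995 bits and H(X,Y) = 2.40500 bits, so
I(X;Y) = 1.84605 + 0.91995 - 2.40500 = 0.3610 bits ✓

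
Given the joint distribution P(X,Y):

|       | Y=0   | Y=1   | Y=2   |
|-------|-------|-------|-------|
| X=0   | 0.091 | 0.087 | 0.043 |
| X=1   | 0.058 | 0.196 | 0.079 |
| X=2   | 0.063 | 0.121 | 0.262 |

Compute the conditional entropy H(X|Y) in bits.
1.3980 bits

H(X|Y) = H(X,Y) - H(Y)

H(X,Y) = -Σ_{x,y} P(x,y) log₂ P(x,y). Per-cell terms -P(x,y)·log₂P(x,y):
  X=0: 0.314677, 0.306487, 0.195199
  X=1: 0.238253, 0.460811, 0.289298
  X=2: 0.251276, 0.368677, 0.506279
Sum of the 9 terms: H(X,Y) = 2.93096 bits

Marginal of Y (column sums):
  P(Y=0) = 0.091 + 0.058 + 0.063 = 0.212
  P(Y=1) = 0.087 + 0.196 + 0.121 = 0.404
  P(Y=2) = 0.043 + 0.079 + 0.262 = 0.384
H(Y) = -[0.212·log₂(0.212) + 0.404·log₂(0.404) + 0.384·log₂(0.384)]
  = 0.474427 + 0.528259 + 0.530236 = 1.53292 bits

H(X|Y) = H(X,Y) - H(Y) = 2.93096 - 1.53292 = 1.3980 bits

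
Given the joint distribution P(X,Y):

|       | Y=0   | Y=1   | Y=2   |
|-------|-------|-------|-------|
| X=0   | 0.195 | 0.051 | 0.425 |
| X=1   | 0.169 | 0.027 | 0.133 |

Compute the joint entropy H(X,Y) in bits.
2.1648 bits

H(X,Y) = -Σ_{x,y} P(x,y) log₂ P(x,y). Per-cell terms -P(x,y)·log₂P(x,y):
  X=0: 0.4599, 0.2190, 0.5246
  X=1: 0.4335, 0.1407, 0.3871
Sum of the 6 terms: H(X,Y) = 2.1648 bits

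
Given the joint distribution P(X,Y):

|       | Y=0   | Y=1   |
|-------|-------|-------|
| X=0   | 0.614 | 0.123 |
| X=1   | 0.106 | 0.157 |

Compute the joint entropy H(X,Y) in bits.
1.5665 bits

H(X,Y) = -Σ_{x,y} P(x,y) log₂ P(x,y). Per-cell terms -P(x,y)·log₂P(x,y):
  X=0: 0.43207, 0.37186
  X=1: 0.34321, 0.41937
Sum of the 4 terms: H(X,Y) = 1.5665 bits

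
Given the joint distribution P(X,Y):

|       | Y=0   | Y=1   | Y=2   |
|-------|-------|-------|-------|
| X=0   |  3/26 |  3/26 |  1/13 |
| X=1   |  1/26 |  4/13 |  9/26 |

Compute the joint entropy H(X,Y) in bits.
2.2374 bits

H(X,Y) = -Σ_{x,y} P(x,y) log₂ P(x,y). Per-cell terms -P(x,y)·log₂P(x,y):
  X=0: 0.3595, 0.3595, 0.2846
  X=1: 0.1808, 0.5232, 0.5298
Sum of the 6 terms: H(X,Y) = 2.2374 bits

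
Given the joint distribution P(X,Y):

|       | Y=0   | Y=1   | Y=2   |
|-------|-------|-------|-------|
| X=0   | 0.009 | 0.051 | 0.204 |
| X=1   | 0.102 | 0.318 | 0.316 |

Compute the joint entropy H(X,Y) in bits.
2.1347 bits

H(X,Y) = -Σ_{x,y} P(x,y) log₂ P(x,y). Per-cell terms -P(x,y)·log₂P(x,y):
  X=0: 0.0612, 0.2190, 0.4678
  X=1: 0.3359, 0.5256, 0.5252
Sum of the 6 terms: H(X,Y) = 2.1347 bits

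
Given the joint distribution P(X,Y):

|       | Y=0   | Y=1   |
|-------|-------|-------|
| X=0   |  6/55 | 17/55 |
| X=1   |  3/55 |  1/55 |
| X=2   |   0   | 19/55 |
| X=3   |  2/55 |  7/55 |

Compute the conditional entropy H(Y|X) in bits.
0.5303 bits

H(Y|X) = H(X,Y) - H(X)

H(X,Y) = -Σ_{x,y} P(x,y) log₂ P(x,y). Per-cell terms -P(x,y)·log₂P(x,y):
  X=0: 0.34870, 0.52357
  X=1: 0.22889, 0.10512
  X=2: 0.00000, 0.52973
  X=3: 0.17387, 0.37851
  (cells with P = 0 contribute 0)
Sum of the 8 terms: H(X,Y) = 2.2884 bits

Marginal of X (row sums):
  P(X=0) = 6/55 + 17/55 = 23/55
  P(X=1) = 3/55 + 1/55 = 4/55
  P(X=2) = 0 + 19/55 = 19/55
  P(X=3) = 2/55 + 7/55 = 9/55
H(X) = -[(23/55)·log₂(23/55) + (4/55)·log₂(4/55) + (19/55)·log₂(19/55) + (9/55)·log₂(9/55)]
  = 0.52599 + 0.27501 + 0.52973 + 0.42733 = 1.7581 bits

H(Y|X) = H(X,Y) - H(X) = 2.2884 - 1.7581 = 0.5303 bits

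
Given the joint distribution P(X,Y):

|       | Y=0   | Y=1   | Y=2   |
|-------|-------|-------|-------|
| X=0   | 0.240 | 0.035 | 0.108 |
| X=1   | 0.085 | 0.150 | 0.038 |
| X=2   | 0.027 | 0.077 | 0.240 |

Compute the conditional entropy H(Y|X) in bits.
1.2507 bits

H(Y|X) = H(X,Y) - H(X)

H(X,Y) = -Σ_{x,y} P(x,y) log₂ P(x,y). Per-cell terms -P(x,y)·log₂P(x,y):
  X=0: 0.494134, 0.169278, 0.346777
  X=1: 0.302293, 0.410545, 0.179279
  X=2: 0.140694, 0.284823, 0.494134
Sum of the 9 terms: H(X,Y) = 2.82196 bits

Marginal of X (row sums):
  P(X=0) = 0.240 + 0.035 + 0.108 = 0.383
  P(X=1) = 0.085 + 0.150 + 0.038 = 0.273
  P(X=2) = 0.027 + 0.077 + 0.240 = 0.344
H(X) = -[0.383·log₂(0.383) + 0.273·log₂(0.273) + 0.344·log₂(0.344)]
  = 0.530296 + 0.511336 + 0.529595 = 1.57123 bits

H(Y|X) = H(X,Y) - H(X) = 2.82196 - 1.57123 = 1.2507 bits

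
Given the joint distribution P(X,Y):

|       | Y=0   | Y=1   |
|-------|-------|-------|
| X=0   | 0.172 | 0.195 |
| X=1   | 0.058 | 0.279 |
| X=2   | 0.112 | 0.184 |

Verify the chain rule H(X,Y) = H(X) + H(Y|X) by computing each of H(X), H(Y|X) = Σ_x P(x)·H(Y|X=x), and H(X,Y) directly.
H(X) = 1.5794 bits, H(Y|X) = 0.8725 bits, H(X,Y) = 2.4519 bits

Marginal of X (row sums):
  P(X=0) = 0.172 + 0.195 = 0.367
  P(X=1) = 0.058 + 0.279 = 0.337
  P(X=2) = 0.112 + 0.184 = 0.296
H(X) = -[0.367·log₂(0.367) + 0.337·log₂(0.337) + 0.296·log₂(0.296)]
  = 0.5307 + 0.5288 + 0.5199 = 1.5794 bits

H(Y|X) = Σ_x P(x)·H(Y|X=x):
  X=0: P(X=0) = 0.367, P(Y|X=0) = (172/367, 195/367) → H(Y|X=0) = 0.9972
  X=1: P(X=1) = 0.337, P(Y|X=1) = (58/337, 279/337) → H(Y|X=1) = 0.6625
  X=2: P(X=2) = 0.296, P(Y|X=2) = (14/37, 23/37) → H(Y|X=2) = 0.9569
H(Y|X) = 0.367·0.9972 + 0.337·0.6625 + 0.296·0.9569 = 0.8725 bits

H(X,Y) = -Σ_{x,y} P(x,y) log₂ P(x,y). Per-cell terms -P(x,y)·log₂P(x,y):
  X=0: 0.4368, 0.4599
  X=1: 0.2383, 0.5138
  X=2: 0.3537, 0.4494
Sum of the 6 terms: H(X,Y) = 2.4519 bits

Chain rule check:
  H(X) + H(Y|X) = 1.5794 + 0.8725 = 2.4519 bits
  H(X,Y) = 2.4519 bits
✓ Chain rule verified.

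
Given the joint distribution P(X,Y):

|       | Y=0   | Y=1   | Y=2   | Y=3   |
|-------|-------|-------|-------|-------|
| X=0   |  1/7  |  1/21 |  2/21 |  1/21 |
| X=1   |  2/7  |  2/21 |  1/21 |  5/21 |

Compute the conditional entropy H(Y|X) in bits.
1.7657 bits

H(Y|X) = H(X,Y) - H(X)

H(X,Y) = -Σ_{x,y} P(x,y) log₂ P(x,y). Per-cell terms -P(x,y)·log₂P(x,y):
  X=0: 0.40105, 0.20916, 0.32308, 0.20916
  X=1: 0.51639, 0.32308, 0.20916, 0.49295
Sum of the 8 terms: H(X,Y) = 2.6840 bits

Marginal of X (row sums):
  P(X=0) = 1/7 + 1/21 + 2/21 + 1/21 = 1/3
  P(X=1) = 2/7 + 2/21 + 1/21 + 5/21 = 2/3
H(X) = -[(1/3)·log₂(1/3) + (2/3)·log₂(2/3)]
  = 0.52832 + 0.38998 = 0.9183 bits

H(Y|X) = H(X,Y) - H(X) = 2.6840 - 0.9183 = 1.7657 bits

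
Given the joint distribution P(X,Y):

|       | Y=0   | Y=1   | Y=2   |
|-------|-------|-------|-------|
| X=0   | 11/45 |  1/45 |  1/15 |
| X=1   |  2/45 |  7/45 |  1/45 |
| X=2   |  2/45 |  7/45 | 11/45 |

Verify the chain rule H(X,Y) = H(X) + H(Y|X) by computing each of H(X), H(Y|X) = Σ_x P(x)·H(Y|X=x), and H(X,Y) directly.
H(X) = 1.5305 bits, H(Y|X) = 1.2021 bits, H(X,Y) = 2.7326 bits

Marginal of X (row sums):
  P(X=0) = 11/45 + 1/45 + 1/15 = 1/3
  P(X=1) = 2/45 + 7/45 + 1/45 = 2/9
  P(X=2) = 2/45 + 7/45 + 11/45 = 4/9
H(X) = -[(1/3)·log₂(1/3) + (2/9)·log₂(2/9) + (4/9)·log₂(4/9)]
  = 0.52832 + 0.48221 + 0.51997 = 1.5305 bits

H(Y|X) = Σ_x P(x)·H(Y|X=x):
  X=0: P(X=0) = 1/3, P(Y|X=0) = (11/15, 1/15, 1/5) → H(Y|X=0) = 1.05298
  X=1: P(X=1) = 2/9, P(Y|X=1) = (1/5, 7/10, 1/10) → H(Y|X=1) = 1.15678
  X=2: P(X=2) = 4/9, P(Y|X=2) = (1/10, 7/20, 11/20) → H(Y|X=2) = 1.33667
H(Y|X) = (1/3)·1.05298 + (2/9)·1.15678 + (4/9)·1.33667 = 1.2021 bits

H(X,Y) = -Σ_{x,y} P(x,y) log₂ P(x,y). Per-cell terms -P(x,y)·log₂P(x,y):
  X=0: 0.49681, 0.12204, 0.26046
  X=1: 0.19964, 0.41759, 0.12204
  X=2: 0.19964, 0.41759, 0.49681
Sum of the 9 terms: H(X,Y) = 2.7326 bits

Chain rule check:
  H(X) + H(Y|X) = 1.5305 + 1.2021 = 2.7326 bits
  H(X,Y) = 2.7326 bits
✓ Chain rule verified.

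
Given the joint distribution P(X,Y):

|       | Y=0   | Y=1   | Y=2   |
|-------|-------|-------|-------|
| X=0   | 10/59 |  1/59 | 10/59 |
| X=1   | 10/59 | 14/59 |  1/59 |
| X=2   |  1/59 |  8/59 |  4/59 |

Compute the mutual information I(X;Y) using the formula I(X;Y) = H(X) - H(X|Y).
0.3511 bits

I(X;Y) = H(X) - H(X|Y)

Marginal of X (row sums):
  P(X=0) = 10/59 + 1/59 + 10/59 = 21/59
  P(X=1) = 10/59 + 14/59 + 1/59 = 25/59
  P(X=2) = 1/59 + 8/59 + 4/59 = 13/59
H(X) = -[(21/59)·log₂(21/59) + (25/59)·log₂(25/59) + (13/59)·log₂(13/59)]
  = 0.53045 + 0.52491 + 0.48082 = 1.5362 bits

Marginal of Y (column sums):
  P(Y=0) = 10/59 + 10/59 + 1/59 = 21/59
  P(Y=1) = 1/59 + 14/59 + 8/59 = 23/59
  P(Y=2) = 10/59 + 1/59 + 4/59 = 15/59
H(X|Y) = Σ_y P(y)·H(X|Y=y):
  Y=0: P(Y=0) = 21/59, P(X|Y=0) = (10/21, 10/21, 1/21) → H(X|Y=0) = 1.22858
  Y=1: P(Y=1) = 23/59, P(X|Y=1) = (1/23, 14/23, 8/23) → H(X|Y=1) = 1.16256
  Y=2: P(Y=2) = 15/59, P(X|Y=2) = (2/3, 1/15, 4/15) → H(X|Y=2) = 1.15894
H(X|Y) = (21/59)·1.22858 + (23/59)·1.16256 + (15/59)·1.15894 = 1.1851 bits

I(X;Y) = H(X) - H(X|Y) = 1.5362 - 1.1851 = 0.3511 bits

Cross-check via I(X;Y) = H(X) + H(Y) - H(X,Y): computing H(Y) from the column sums and H(X,Y) from the 9 cells in the same way gives H(Y) = 1.5626 bits and H(X,Y) = 2.7477 bits, so
I(X;Y) = 1.5362 + 1.5626 - 2.7477 = 0.3511 bits ✓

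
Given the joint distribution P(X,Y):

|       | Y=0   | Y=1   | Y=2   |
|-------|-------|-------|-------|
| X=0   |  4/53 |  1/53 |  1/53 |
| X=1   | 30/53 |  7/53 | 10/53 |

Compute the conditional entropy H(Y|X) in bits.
1.2924 bits

H(Y|X) = H(X,Y) - H(X)

H(X,Y) = -Σ_{x,y} P(x,y) log₂ P(x,y). Per-cell terms -P(x,y)·log₂P(x,y):
  X=0: 0.28135, 0.10807, 0.10807
  X=1: 0.46473, 0.38574, 0.45396
Sum of the 6 terms: H(X,Y) = 1.8019 bits

Marginal of X (row sums):
  P(X=0) = 4/53 + 1/53 + 1/53 = 6/53
  P(X=1) = 30/53 + 7/53 + 10/53 = 47/53
H(X) = -[(6/53)·log₂(6/53) + (47/53)·log₂(47/53)]
  = 0.35581 + 0.15371 = 0.5095 bits

H(Y|X) = H(X,Y) - H(X) = 1.8019 - 0.5095 = 1.2924 bits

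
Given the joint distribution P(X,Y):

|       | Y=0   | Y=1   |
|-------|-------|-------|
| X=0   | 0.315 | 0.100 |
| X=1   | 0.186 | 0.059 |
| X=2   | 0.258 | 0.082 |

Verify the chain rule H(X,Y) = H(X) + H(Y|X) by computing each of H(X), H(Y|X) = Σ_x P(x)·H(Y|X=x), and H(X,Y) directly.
H(X) = 1.5529 bits, H(Y|X) = 0.7967 bits, H(X,Y) = 2.3496 bits

Marginal of X (row sums):
  P(X=0) = 0.315 + 0.100 = 0.415
  P(X=1) = 0.186 + 0.059 = 0.245
  P(X=2) = 0.258 + 0.082 = 0.340
H(X) = -[0.415·log₂(0.415) + 0.245·log₂(0.245) + 0.340·log₂(0.340)]
  = 0.52656 + 0.49714 + 0.52917 = 1.5529 bits

H(Y|X) = Σ_x P(x)·H(Y|X=x):
  X=0: P(X=0) = 0.415, P(Y|X=0) = (63/83, 20/83) → H(Y|X=0) = 0.79664
  X=1: P(X=1) = 0.245, P(Y|X=1) = (186/245, 59/245) → H(Y|X=1) = 0.79640
  X=2: P(X=2) = 0.340, P(Y|X=2) = (129/170, 41/170) → H(Y|X=2) = 0.79699
H(Y|X) = 0.415·0.79664 + 0.245·0.79640 + 0.340·0.79699 = 0.7967 bits

H(X,Y) = -Σ_{x,y} P(x,y) log₂ P(x,y). Per-cell terms -P(x,y)·log₂P(x,y):
  X=0: 0.52497, 0.33219
  X=1: 0.45135, 0.24091
  X=2: 0.50428, 0.29588
Sum of the 6 terms: H(X,Y) = 2.3496 bits

Chain rule check:
  H(X) + H(Y|X) = 1.5529 + 0.7967 = 2.3496 bits
  H(X,Y) = 2.3496 bits
✓ Chain rule verified.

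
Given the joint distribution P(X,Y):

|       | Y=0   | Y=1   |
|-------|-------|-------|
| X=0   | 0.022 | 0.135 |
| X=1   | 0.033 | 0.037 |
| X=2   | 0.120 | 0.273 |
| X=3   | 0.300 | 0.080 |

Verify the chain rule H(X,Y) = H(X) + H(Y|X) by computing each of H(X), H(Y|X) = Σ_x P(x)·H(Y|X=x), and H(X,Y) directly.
H(X) = 1.7479 bits, H(Y|X) = 0.7926 bits, H(X,Y) = 2.5405 bits

Marginal of X (row sums):
  P(X=0) = 0.022 + 0.135 = 0.157
  P(X=1) = 0.033 + 0.037 = 0.070
  P(X=2) = 0.120 + 0.273 = 0.393
  P(X=3) = 0.300 + 0.080 = 0.380
H(X) = -[0.157·log₂(0.157) + 0.070·log₂(0.070) + 0.393·log₂(0.393) + 0.380·log₂(0.380)]
  = 0.419373 + 0.268555 + 0.529528 + 0.530453 = 1.7479 bits

H(Y|X) = Σ_x P(x)·H(Y|X=x):
  X=0: P(X=0) = 0.157, P(Y|X=0) = (22/157, 135/157) → H(Y|X=0) = 0.584572
  X=1: P(X=1) = 0.070, P(Y|X=1) = (33/70, 37/70) → H(Y|X=1) = 0.997643
  X=2: P(X=2) = 0.393, P(Y|X=2) = (40/131, 91/131) → H(Y|X=2) = 0.887725
  X=3: P(X=3) = 0.380, P(Y|X=3) = (15/19, 4/19) → H(Y|X=3) = 0.742488
H(Y|X) = 0.157·0.584572 + 0.070·0.997643 + 0.393·0.887725 + 0.380·0.742488 = 0.7926 bits

H(X,Y) = -Σ_{x,y} P(x,y) log₂ P(x,y). Per-cell terms -P(x,y)·log₂P(x,y):
  X=0: 0.121140, 0.390011
  X=1: 0.162406, 0.175984
  X=2: 0.367067, 0.511336
  X=3: 0.521090, 0.291508
Sum of the 8 terms: H(X,Y) = 2.5405 bits

Chain rule check:
  H(X) + H(Y|X) = 1.7479 + 0.7926 = 2.5405 bits
  H(X,Y) = 2.5405 bits
✓ Chain rule verified.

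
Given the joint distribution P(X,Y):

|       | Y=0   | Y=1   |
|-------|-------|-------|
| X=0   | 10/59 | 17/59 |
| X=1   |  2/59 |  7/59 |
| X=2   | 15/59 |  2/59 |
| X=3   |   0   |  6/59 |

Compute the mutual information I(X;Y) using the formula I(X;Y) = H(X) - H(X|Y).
0.2925 bits

I(X;Y) = H(X) - H(X|Y)

Marginal of X (row sums):
  P(X=0) = 10/59 + 17/59 = 27/59
  P(X=1) = 2/59 + 7/59 = 9/59
  P(X=2) = 15/59 + 2/59 = 17/59
  P(X=3) = 0 + 6/59 = 6/59
H(X) = -[(27/59)·log₂(27/59) + (9/59)·log₂(9/59) + (17/59)·log₂(17/59) + (6/59)·log₂(6/59)]
  = 0.51609 + 0.41380 + 0.51726 + 0.33536 = 1.7825 bits

Marginal of Y (column sums):
  P(Y=0) = 10/59 + 2/59 + 15/59 + 0 = 27/59
  P(Y=1) = 17/59 + 7/59 + 2/59 + 6/59 = 32/59
H(X|Y) = Σ_y P(y)·H(X|Y=y):
  Y=0: P(Y=0) = 27/59, P(X|Y=0) = (10/27, 2/27, 5/9, 0) → H(X|Y=0) = 1.27997
  Y=1: P(Y=1) = 32/59, P(X|Y=1) = (17/32, 7/32, 1/16, 3/16) → H(X|Y=1) = 1.66725
H(X|Y) = (27/59)·1.27997 + (32/59)·1.66725 = 1.4900 bits

I(X;Y) = H(X) - H(X|Y) = 1.7825 - 1.4900 = 0.2925 bits

Cross-check via I(X;Y) = H(X) + H(Y) - H(X,Y): computing H(Y) from the column sums and H(X,Y) from the 8 cells in the same way gives H(Y) = 0.9948 bits and H(X,Y) = 2.4848 bits, so
I(X;Y) = 1.7825 + 0.9948 - 2.4848 = 0.2925 bits ✓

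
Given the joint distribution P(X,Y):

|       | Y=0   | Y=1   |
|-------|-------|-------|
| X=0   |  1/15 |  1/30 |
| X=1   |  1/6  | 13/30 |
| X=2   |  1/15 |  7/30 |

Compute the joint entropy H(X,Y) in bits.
2.1280 bits

H(X,Y) = -Σ_{x,y} P(x,y) log₂ P(x,y). Per-cell terms -P(x,y)·log₂P(x,y):
  X=0: 0.26046, 0.16356
  X=1: 0.43083, 0.52280
  X=2: 0.26046, 0.48989
Sum of the 6 terms: H(X,Y) = 2.1280 bits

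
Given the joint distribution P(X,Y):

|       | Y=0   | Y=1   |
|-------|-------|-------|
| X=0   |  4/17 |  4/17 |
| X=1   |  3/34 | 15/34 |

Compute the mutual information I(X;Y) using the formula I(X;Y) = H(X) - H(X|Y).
0.0935 bits

I(X;Y) = H(X) - H(X|Y)

Marginal of X (row sums):
  P(X=0) = 4/17 + 4/17 = 8/17
  P(X=1) = 3/34 + 15/34 = 9/17
H(X) = -[(8/17)·log₂(8/17) + (9/17)·log₂(9/17)]
  = 0.51175 + 0.48576 = 0.9975 bits

Marginal of Y (column sums):
  P(Y=0) = 4/17 + 3/34 = 11/34
  P(Y=1) = 4/17 + 15/34 = 23/34
H(X|Y) = Σ_y P(y)·H(X|Y=y):
  Y=0: P(Y=0) = 11/34, P(X|Y=0) = (8/11, 3/11) → H(X|Y=0) = 0.84535
  Y=1: P(Y=1) = 23/34, P(X|Y=1) = (8/23, 15/23) → H(X|Y=1) = 0.93211
H(X|Y) = (11/34)·0.84535 + (23/34)·0.93211 = 0.9040 bits

I(X;Y) = H(X) - H(X|Y) = 0.9975 - 0.9040 = 0.0935 bits

Cross-check via I(X;Y) = H(X) + H(Y) - H(X,Y): computing H(Y) from the column sums and H(X,Y) from the 4 cells in the same way gives H(Y) = 0.9082 bits and H(X,Y) = 1.8122 bits, so
I(X;Y) = 0.9975 + 0.9082 - 1.8122 = 0.0935 bits ✓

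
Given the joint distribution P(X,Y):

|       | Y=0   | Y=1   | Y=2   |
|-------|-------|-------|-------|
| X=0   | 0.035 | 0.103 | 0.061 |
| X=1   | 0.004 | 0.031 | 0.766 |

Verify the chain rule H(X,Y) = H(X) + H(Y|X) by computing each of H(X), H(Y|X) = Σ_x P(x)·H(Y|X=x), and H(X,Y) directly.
H(X) = 0.7199 bits, H(Y|X) = 0.5151 bits, H(X,Y) = 1.2350 bits

Marginal of X (row sums):
  P(X=0) = 0.035 + 0.103 + 0.061 = 0.199
  P(X=1) = 0.004 + 0.031 + 0.766 = 0.801
H(X) = -[0.199·log₂(0.199) + 0.801·log₂(0.801)]
  = 0.46350 + 0.25642 = 0.7199 bits

H(Y|X) = Σ_x P(x)·H(Y|X=x):
  X=0: P(X=0) = 0.199, P(Y|X=0) = (35/199, 103/199, 61/199) → H(Y|X=0) = 1.45567
  X=1: P(X=1) = 0.801, P(Y|X=1) = (4/801, 31/801, 766/801) → H(Y|X=1) = 0.28139
H(Y|X) = 0.199·1.45567 + 0.801·0.28139 = 0.5151 bits

H(X,Y) = -Σ_{x,y} P(x,y) log₂ P(x,y). Per-cell terms -P(x,y)·log₂P(x,y):
  X=0: 0.16928, 0.33777, 0.24614
  X=1: 0.03186, 0.15536, 0.29459
Sum of the 6 terms: H(X,Y) = 1.2350 bits

Chain rule check:
  H(X) + H(Y|X) = 0.7199 + 0.5151 = 1.2350 bits
  H(X,Y) = 1.2350 bits
✓ Chain rule verified.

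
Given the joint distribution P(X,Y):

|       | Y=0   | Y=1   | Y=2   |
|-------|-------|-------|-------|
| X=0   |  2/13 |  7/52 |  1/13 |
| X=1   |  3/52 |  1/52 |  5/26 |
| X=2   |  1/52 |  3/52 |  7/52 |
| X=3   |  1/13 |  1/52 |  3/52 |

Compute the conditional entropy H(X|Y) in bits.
1.7360 bits

H(X|Y) = H(X,Y) - H(Y)

H(X,Y) = -Σ_{x,y} P(x,y) log₂ P(x,y). Per-cell terms -P(x,y)·log₂P(x,y):
  X=0: 0.41545, 0.38945, 0.28465
  X=1: 0.23743, 0.10962, 0.45741
  X=2: 0.10962, 0.23743, 0.38945
  X=3: 0.28465, 0.10962, 0.23743
Sum of the 12 terms: H(X,Y) = 3.2622 bits

Marginal of Y (column sums):
  P(Y=0) = 2/13 + 3/52 + 1/52 + 1/13 = 4/13
  P(Y=1) = 7/52 + 1/52 + 3/52 + 1/52 = 3/13
  P(Y=2) = 1/13 + 5/26 + 7/52 + 3/52 = 6/13
H(Y) = -[(4/13)·log₂(4/13) + (3/13)·log₂(3/13) + (6/13)·log₂(6/13)]
  = 0.52321 + 0.48819 + 0.51484 = 1.5262 bits

H(X|Y) = H(X,Y) - H(Y) = 3.2622 - 1.5262 = 1.7360 bits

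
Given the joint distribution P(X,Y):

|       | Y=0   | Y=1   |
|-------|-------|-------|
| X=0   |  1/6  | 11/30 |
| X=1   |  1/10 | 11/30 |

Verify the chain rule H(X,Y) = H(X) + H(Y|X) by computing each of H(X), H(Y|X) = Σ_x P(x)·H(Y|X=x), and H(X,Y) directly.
H(X) = 0.9968 bits, H(Y|X) = 0.8277 bits, H(X,Y) = 1.8245 bits

Marginal of X (row sums):
  P(X=0) = 1/6 + 11/30 = 8/15
  P(X=1) = 1/10 + 11/30 = 7/15
H(X) = -[(8/15)·log₂(8/15) + (7/15)·log₂(7/15)]
  = 0.48367 + 0.51312 = 0.9968 bits

H(Y|X) = Σ_x P(x)·H(Y|X=x):
  X=0: P(X=0) = 8/15, P(Y|X=0) = (5/16, 11/16) → H(Y|X=0) = 0.89604
  X=1: P(X=1) = 7/15, P(Y|X=1) = (3/14, 11/14) → H(Y|X=1) = 0.74960
H(Y|X) = (8/15)·0.89604 + (7/15)·0.74960 = 0.8277 bits

H(X,Y) = -Σ_{x,y} P(x,y) log₂ P(x,y). Per-cell terms -P(x,y)·log₂P(x,y):
  X=0: 0.43083, 0.53073
  X=1: 0.33219, 0.53073
Sum of the 4 terms: H(X,Y) = 1.8245 bits

Chain rule check:
  H(X) + H(Y|X) = 0.9968 + 0.8277 = 1.8245 bits
  H(X,Y) = 1.8245 bits
✓ Chain rule verified.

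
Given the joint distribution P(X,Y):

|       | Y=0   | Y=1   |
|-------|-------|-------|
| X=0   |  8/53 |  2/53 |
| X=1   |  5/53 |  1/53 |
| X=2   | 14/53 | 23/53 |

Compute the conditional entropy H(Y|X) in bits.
0.8778 bits

H(Y|X) = H(X,Y) - H(X)

H(X,Y) = -Σ_{x,y} P(x,y) log₂ P(x,y). Per-cell terms -P(x,y)·log₂P(x,y):
  X=0: 0.4118, 0.1784
  X=1: 0.3213, 0.1081
  X=2: 0.5073, 0.5226
Sum of the 6 terms: H(X,Y) = 2.0495 bits

Marginal of X (row sums):
  P(X=0) = 8/53 + 2/53 = 10/53
  P(X=1) = 5/53 + 1/53 = 6/53
  P(X=2) = 14/53 + 23/53 = 37/53
H(X) = -[(10/53)·log₂(10/53) + (6/53)·log₂(6/53) + (37/53)·log₂(37/53)]
  = 0.4540 + 0.3558 + 0.3619 = 1.1717 bits

H(Y|X) = H(X,Y) - H(X) = 2.0495 - 1.1717 = 0.8778 bits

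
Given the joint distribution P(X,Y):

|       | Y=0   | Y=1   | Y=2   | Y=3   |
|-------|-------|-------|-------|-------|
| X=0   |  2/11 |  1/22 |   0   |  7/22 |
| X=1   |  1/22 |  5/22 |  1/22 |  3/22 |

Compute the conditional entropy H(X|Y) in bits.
0.7419 bits

H(X|Y) = H(X,Y) - H(Y)

H(X,Y) = -Σ_{x,y} P(x,y) log₂ P(x,y). Per-cell terms -P(x,y)·log₂P(x,y):
  X=0: 0.44717, 0.20270, 0.00000, 0.52566
  X=1: 0.20270, 0.48580, 0.20270, 0.39197
  (cells with P = 0 contribute 0)
Sum of the 8 terms: H(X,Y) = 2.4587 bits

Marginal of Y (column sums):
  P(Y=0) = 2/11 + 1/22 = 5/22
  P(Y=1) = 1/22 + 5/22 = 3/11
  P(Y=2) = 0 + 1/22 = 1/22
  P(Y=3) = 7/22 + 3/22 = 5/11
H(Y) = -[(5/22)·log₂(5/22) + (3/11)·log₂(3/11) + (1/22)·log₂(1/22) + (5/11)·log₂(5/11)]
  = 0.48580 + 0.51122 + 0.20270 + 0.51705 = 1.7168 bits

H(X|Y) = H(X,Y) - H(Y) = 2.4587 - 1.7168 = 0.7419 bits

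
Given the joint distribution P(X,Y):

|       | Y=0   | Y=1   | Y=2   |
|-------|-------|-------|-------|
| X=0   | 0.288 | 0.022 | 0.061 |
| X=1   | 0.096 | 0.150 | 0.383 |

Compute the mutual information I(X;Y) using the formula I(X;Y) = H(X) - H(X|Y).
0.2887 bits

I(X;Y) = H(X) - H(X|Y)

Marginal of X (row sums):
  P(X=0) = 0.288 + 0.022 + 0.061 = 0.371
  P(X=1) = 0.096 + 0.150 + 0.383 = 0.629
H(X) = -[0.371·log₂(0.371) + 0.629·log₂(0.629)]
  = 0.530719 + 0.420718 = 0.95144 bits

Marginal of Y (column sums):
  P(Y=0) = 0.288 + 0.096 = 0.384
  P(Y=1) = 0.022 + 0.150 = 0.172
  P(Y=2) = 0.061 + 0.383 = 0.444
H(X|Y) = Σ_y P(y)·H(X|Y=y):
  Y=0: P(Y=0) = 0.384, P(X|Y=0) = (3/4, 1/4) → H(X|Y=0) = 0.811278
  Y=1: P(Y=1) = 0.172, P(X|Y=1) = (11/86, 75/86) → H(X|Y=1) = 0.551670
  Y=2: P(Y=2) = 0.444, P(X|Y=2) = (61/444, 383/444) → H(X|Y=2) = 0.577356
H(X|Y) = 0.384·0.811278 + 0.172·0.551670 + 0.444·0.577356 = 0.66276 bits

I(X;Y) = H(X) - H(X|Y) = 0.95144 - 0.66276 = 0.2887 bits

Cross-check via I(X;Y) = H(X) + H(Y) - H(X,Y): computing H(Y) from the column sums and H(X,Y) from the 6 cells in the same way gives H(Y) = 1.48712 bits and H(X,Y) = 2.14988 bits, so
I(X;Y) = 0.95144 + 1.48712 - 2.14988 = 0.2887 bits ✓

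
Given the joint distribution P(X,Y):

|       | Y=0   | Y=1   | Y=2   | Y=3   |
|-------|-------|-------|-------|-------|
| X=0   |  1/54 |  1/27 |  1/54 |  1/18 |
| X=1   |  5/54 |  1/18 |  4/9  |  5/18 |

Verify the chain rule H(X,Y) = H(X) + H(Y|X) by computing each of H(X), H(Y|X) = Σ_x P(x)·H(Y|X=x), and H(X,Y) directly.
H(X) = 0.5564 bits, H(Y|X) = 1.6473 bits, H(X,Y) = 2.2037 bits

Marginal of X (row sums):
  P(X=0) = 1/54 + 1/27 + 1/54 + 1/18 = 7/54
  P(X=1) = 5/54 + 1/18 + 4/9 + 5/18 = 47/54
H(X) = -[(7/54)·log₂(7/54) + (47/54)·log₂(47/54)]
  = 0.38209 + 0.17433 = 0.5564 bits

H(Y|X) = Σ_x P(x)·H(Y|X=x):
  X=0: P(X=0) = 7/54, P(Y|X=0) = (1/7, 2/7, 1/7, 3/7) → H(Y|X=0) = 1.84237
  X=1: P(X=1) = 47/54, P(Y|X=1) = (5/47, 3/47, 24/47, 15/47) → H(Y|X=1) = 1.61827
H(Y|X) = (7/54)·1.84237 + (47/54)·1.61827 = 1.6473 bits

H(X,Y) = -Σ_{x,y} P(x,y) log₂ P(x,y). Per-cell terms -P(x,y)·log₂P(x,y):
  X=0: 0.10657, 0.17611, 0.10657, 0.23166
  X=1: 0.31787, 0.23166, 0.51997, 0.51333
Sum of the 8 terms: H(X,Y) = 2.2037 bits

Chain rule check:
  H(X) + H(Y|X) = 0.5564 + 1.6473 = 2.2037 bits
  H(X,Y) = 2.2037 bits
✓ Chain rule verified.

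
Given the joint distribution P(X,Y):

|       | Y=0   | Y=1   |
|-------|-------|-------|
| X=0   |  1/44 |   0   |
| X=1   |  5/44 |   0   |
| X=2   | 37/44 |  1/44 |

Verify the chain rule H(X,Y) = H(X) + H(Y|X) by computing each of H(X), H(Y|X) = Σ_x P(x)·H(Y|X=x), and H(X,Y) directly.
H(X) = 0.6633 bits, H(Y|X) = 0.1516 bits, H(X,Y) = 0.8149 bits

Marginal of X (row sums):
  P(X=0) = 1/44 + 0 = 1/44
  P(X=1) = 5/44 + 0 = 5/44
  P(X=2) = 37/44 + 1/44 = 19/22
H(X) = -[(1/44)·log₂(1/44) + (5/44)·log₂(5/44) + (19/22)·log₂(19/22)]
  = 0.12408 + 0.35653 + 0.18266 = 0.6633 bits

H(Y|X) = Σ_x P(x)·H(Y|X=x):
  X=0: P(X=0) = 1/44, P(Y|X=0) = (1, 0) → H(Y|X=0) = 0.00000
  X=1: P(X=1) = 5/44, P(Y|X=1) = (1, 0) → H(Y|X=1) = 0.00000
  X=2: P(X=2) = 19/22, P(Y|X=2) = (37/38, 1/38) → H(Y|X=2) = 0.17557
H(Y|X) = (1/44)·0.00000 + (5/44)·0.00000 + (19/22)·0.17557 = 0.1516 bits

H(X,Y) = -Σ_{x,y} P(x,y) log₂ P(x,y). Per-cell terms -P(x,y)·log₂P(x,y):
  X=0: 0.12408, 0.00000
  X=1: 0.35653, 0.00000
  X=2: 0.21021, 0.12408
  (cells with P = 0 contribute 0)
Sum of the 6 terms: H(X,Y) = 0.8149 bits

Chain rule check:
  H(X) + H(Y|X) = 0.6633 + 0.1516 = 0.8149 bits
  H(X,Y) = 0.8149 bits
✓ Chain rule verified.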